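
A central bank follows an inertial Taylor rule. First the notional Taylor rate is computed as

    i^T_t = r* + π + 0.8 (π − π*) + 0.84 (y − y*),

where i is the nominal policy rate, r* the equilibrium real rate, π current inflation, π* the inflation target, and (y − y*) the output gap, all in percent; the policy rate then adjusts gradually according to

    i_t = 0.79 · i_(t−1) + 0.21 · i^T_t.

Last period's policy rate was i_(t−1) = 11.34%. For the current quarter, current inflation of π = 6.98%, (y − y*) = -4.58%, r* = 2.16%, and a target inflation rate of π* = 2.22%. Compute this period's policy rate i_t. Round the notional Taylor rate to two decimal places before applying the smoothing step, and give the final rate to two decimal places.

i^T_t = 2.16 + 6.98 + 0.8 × (6.98 − 2.22) + 0.84 × (-4.58)
   = 2.16 + 6.98 + 3.808 − 3.8472 = 9.10
i_t = 0.79 × 11.34 + 0.21 × 9.10 = 8.9586 + 1.911 = 10.87

10.87%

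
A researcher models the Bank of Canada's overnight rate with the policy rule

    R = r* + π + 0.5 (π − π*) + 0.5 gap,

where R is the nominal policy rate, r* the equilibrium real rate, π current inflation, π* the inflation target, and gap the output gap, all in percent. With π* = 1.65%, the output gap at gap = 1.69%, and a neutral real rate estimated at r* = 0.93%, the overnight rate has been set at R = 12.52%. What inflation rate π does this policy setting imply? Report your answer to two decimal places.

7.71%

Collecting π: R = r* + (1 + 0.5) π − 0.5 π* + 0.5 gap
1.5 π = 12.52 − 0.93 + 0.5 × 1.65 − 0.5 × 1.69 = 11.57
π = 11.57 / 1.5 = 7.71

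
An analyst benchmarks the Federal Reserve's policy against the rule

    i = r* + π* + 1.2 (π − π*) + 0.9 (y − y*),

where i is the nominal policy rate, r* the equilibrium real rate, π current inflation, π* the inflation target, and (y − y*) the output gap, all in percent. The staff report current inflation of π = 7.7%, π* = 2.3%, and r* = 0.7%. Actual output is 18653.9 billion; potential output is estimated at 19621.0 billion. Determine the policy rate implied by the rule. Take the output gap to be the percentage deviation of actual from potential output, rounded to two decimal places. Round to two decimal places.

Output gap = 100 × (18653.9 − 19621.0) / 19621.0 = -4.93%.
i = 0.70 + 2.30 + 1.2 × (7.70 − 2.30) + 0.9 × (-4.93)
   = 0.70 + 2.3 + 6.48 − 4.437 = 5.04

5.04%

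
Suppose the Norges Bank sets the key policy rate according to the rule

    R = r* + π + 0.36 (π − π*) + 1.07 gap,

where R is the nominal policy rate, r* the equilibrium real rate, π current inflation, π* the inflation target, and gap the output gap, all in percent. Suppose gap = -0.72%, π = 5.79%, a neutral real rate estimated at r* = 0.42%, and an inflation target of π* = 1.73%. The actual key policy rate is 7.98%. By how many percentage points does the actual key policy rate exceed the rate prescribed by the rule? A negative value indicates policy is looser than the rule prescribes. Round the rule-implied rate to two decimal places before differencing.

R = 0.42 + 5.79 + 0.36 × (5.79 − 1.73) + 1.07 × (-0.72)
   = 0.42 + 5.79 + 1.4616 − 0.7704 = 6.90
Deviation = 7.98 − 6.90 = 1.08 pp.

1.08 pp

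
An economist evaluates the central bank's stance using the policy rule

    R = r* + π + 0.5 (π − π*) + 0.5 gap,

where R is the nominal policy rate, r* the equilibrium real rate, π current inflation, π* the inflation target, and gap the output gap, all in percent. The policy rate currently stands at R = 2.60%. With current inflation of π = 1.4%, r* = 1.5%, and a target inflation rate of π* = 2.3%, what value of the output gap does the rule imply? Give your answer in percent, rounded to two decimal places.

0.5 gap = 2.60 − 1.5 − 1.4 − 0.5 × (1.4 − 2.3) = 0.15
gap = 0.15 / 0.5 = 0.30

0.30%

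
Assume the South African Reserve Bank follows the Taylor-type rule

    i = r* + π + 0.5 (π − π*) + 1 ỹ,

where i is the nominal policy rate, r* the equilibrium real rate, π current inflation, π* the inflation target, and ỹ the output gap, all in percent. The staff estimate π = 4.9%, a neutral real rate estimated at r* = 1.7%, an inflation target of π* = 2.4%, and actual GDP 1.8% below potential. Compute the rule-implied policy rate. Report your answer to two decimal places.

Output 1.8% below potential → ỹ = -1.8.
i = 1.7 + 4.9 + 0.5 × (4.9 − 2.4) + 1 × (-1.8)
   = 1.7 + 4.9 + 1.25 − 1.8 = 6.05

6.05%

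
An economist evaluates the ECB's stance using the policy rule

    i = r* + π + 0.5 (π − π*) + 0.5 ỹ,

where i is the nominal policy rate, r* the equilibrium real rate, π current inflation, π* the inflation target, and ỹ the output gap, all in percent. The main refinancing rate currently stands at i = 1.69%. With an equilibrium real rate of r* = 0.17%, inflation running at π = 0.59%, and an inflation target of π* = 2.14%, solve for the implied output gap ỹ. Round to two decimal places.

3.41%

0.5 ỹ = 1.69 − 0.17 − 0.59 − 0.5 × (0.59 − 2.14) = 1.705
ỹ = 1.705 / 0.5 = 3.41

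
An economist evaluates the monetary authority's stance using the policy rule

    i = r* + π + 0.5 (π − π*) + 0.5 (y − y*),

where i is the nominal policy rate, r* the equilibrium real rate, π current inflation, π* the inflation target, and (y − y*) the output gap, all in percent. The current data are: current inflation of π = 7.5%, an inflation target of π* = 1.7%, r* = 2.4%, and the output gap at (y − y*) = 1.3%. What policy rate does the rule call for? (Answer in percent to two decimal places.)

i = 2.4 + 7.5 + 0.5 × (7.5 − 1.7) + 0.5 × 1.3
   = 2.4 + 7.5 + 2.9 + 0.65 = 13.45

13.45%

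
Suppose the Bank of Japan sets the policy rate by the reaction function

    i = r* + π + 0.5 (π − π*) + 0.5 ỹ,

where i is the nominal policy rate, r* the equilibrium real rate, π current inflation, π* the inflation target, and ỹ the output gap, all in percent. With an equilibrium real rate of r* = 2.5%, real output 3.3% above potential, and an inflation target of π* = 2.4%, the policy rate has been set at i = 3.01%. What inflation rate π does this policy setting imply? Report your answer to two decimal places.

0.04%

Output 3.3% above potential → ỹ = 3.3.
Collecting π: i = r* + (1 + 0.5) π − 0.5 π* + 0.5 ỹ
1.5 π = 3.01 − 2.5 + 0.5 × 2.4 − 0.5 × 3.3 = 0.06
π = 0.06 / 1.5 = 0.04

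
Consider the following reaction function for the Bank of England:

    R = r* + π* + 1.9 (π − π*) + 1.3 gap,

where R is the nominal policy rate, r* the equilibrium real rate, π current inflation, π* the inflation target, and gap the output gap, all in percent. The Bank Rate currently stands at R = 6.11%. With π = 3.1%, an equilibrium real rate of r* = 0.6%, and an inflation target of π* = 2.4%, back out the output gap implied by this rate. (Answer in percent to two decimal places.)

1.37%

1.3 gap = 6.11 − 0.6 − 2.4 − 1.9 × (3.1 − 2.4) = 1.78
gap = 1.78 / 1.3 = 1.37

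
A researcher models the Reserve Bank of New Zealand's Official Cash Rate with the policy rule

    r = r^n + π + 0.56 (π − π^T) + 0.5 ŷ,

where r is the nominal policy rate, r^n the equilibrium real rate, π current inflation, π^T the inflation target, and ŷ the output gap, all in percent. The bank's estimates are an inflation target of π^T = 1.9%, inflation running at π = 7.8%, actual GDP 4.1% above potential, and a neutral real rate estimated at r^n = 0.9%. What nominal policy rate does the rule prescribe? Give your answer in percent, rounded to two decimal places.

14.05%

Output 4.1% above potential → ŷ = 4.1.
r = 0.9 + 7.8 + 0.56 × (7.8 − 1.9) + 0.5 × 4.1
   = 0.9 + 7.8 + 3.304 + 2.05 = 14.05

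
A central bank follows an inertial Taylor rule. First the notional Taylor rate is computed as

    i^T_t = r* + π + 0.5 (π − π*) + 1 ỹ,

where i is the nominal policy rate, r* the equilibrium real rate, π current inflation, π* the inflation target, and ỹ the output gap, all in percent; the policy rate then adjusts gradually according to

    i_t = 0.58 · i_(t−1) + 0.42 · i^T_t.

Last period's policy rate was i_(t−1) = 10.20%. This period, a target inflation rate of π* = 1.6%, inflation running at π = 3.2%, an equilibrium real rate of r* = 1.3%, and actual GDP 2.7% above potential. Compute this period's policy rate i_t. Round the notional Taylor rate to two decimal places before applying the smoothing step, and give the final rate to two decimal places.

9.28%

Output 2.7% above potential → ỹ = 2.7.
i^T_t = 1.3 + 3.2 + 0.5 × (3.2 − 1.6) + 1 × 2.7
   = 1.3 + 3.2 + 0.8 + 2.7 = 8.00
i_t = 0.58 × 10.20 + 0.42 × 8.00 = 5.916 + 3.36 = 9.28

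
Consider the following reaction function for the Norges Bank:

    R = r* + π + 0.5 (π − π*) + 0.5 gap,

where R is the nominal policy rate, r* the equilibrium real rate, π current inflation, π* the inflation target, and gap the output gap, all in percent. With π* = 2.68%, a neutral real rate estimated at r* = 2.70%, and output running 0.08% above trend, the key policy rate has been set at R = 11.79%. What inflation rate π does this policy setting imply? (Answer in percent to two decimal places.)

6.93%

Output 0.08% above potential → gap = 0.08.
Collecting π: R = r* + (1 + 0.5) π − 0.5 π* + 0.5 gap
1.5 π = 11.79 − 2.70 + 0.5 × 2.68 − 0.5 × 0.08 = 10.39
π = 10.39 / 1.5 = 6.93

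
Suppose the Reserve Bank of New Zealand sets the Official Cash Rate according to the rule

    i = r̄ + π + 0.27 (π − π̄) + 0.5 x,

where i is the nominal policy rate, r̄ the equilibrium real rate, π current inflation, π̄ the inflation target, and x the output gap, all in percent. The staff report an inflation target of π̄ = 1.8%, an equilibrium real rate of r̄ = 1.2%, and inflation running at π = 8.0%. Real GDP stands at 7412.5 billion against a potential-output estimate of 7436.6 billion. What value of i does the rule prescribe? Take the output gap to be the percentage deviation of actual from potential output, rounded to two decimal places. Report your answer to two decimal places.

10.71%

Output gap = 100 × (7412.5 − 7436.6) / 7436.6 = -0.32%.
i = 1.20 + 8.00 + 0.27 × (8.00 − 1.80) + 0.5 × (-0.32)
   = 1.20 + 8 + 1.674 − 0.16 = 10.71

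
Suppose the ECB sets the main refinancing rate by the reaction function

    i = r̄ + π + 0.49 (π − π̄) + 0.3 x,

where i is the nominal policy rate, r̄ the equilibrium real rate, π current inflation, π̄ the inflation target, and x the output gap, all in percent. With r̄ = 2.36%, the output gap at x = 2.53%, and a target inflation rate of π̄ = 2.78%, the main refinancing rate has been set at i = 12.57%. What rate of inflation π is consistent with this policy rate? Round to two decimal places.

7.26%

Collecting π: i = r̄ + (1 + 0.49) π − 0.49 π̄ + 0.3 x
1.49 π = 12.57 − 2.36 + 0.49 × 2.78 − 0.3 × 2.53 = 10.8132
π = 10.8132 / 1.49 = 7.26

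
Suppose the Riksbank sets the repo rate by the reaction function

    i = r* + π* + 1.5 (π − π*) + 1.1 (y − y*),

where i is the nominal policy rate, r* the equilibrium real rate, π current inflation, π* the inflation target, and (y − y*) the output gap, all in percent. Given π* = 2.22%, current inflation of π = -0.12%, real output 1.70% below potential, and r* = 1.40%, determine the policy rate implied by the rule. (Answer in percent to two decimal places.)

Output 1.70% below potential → (y − y*) = -1.70.
i = 1.40 + 2.22 + 1.5 × (-0.12 − 2.22) + 1.1 × (-1.70)
   = 1.40 + 2.22 − 3.51 − 1.87 = -1.76

-1.76%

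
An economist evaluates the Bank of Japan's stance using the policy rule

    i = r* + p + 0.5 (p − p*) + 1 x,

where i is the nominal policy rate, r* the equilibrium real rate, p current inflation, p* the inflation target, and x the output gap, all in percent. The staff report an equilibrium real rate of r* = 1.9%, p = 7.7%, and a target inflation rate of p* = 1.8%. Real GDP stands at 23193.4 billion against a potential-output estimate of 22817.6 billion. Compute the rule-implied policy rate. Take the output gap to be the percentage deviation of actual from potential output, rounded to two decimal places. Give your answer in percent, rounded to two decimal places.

Output gap = 100 × (23193.4 − 22817.6) / 22817.6 = 1.65%.
i = 1.90 + 7.70 + 0.5 × (7.70 − 1.80) + 1 × 1.65
   = 1.90 + 7.7 + 2.95 + 1.65 = 14.20

14.20%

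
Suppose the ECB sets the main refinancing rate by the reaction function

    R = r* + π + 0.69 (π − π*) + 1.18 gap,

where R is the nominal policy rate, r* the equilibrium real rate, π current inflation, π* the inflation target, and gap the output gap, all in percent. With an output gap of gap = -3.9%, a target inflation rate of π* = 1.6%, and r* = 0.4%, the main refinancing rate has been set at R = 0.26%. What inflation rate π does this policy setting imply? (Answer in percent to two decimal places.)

Collecting π: R = r* + (1 + 0.69) π − 0.69 π* + 1.18 gap
1.69 π = 0.26 − 0.4 + 0.69 × 1.6 − 1.18 × (-3.9) = 5.566
π = 5.566 / 1.69 = 3.29

3.29%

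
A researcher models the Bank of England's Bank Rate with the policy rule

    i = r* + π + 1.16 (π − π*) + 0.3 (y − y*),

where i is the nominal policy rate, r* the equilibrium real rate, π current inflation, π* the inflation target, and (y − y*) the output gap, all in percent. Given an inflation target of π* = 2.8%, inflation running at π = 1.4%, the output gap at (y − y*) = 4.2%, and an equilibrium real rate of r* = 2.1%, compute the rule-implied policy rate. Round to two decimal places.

3.14%

i = 2.1 + 1.4 + 1.16 × (1.4 − 2.8) + 0.3 × 4.2
   = 2.1 + 1.4 − 1.624 + 1.26 = 3.14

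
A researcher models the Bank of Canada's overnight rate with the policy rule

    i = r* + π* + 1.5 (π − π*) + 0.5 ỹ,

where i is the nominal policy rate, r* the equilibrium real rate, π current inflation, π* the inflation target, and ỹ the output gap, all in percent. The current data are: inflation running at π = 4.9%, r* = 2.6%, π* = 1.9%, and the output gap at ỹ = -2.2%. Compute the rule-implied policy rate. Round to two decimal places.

i = 2.6 + 1.9 + 1.5 × (4.9 − 1.9) + 0.5 × (-2.2)
   = 2.6 + 1.9 + 4.5 − 1.1 = 7.90

7.90%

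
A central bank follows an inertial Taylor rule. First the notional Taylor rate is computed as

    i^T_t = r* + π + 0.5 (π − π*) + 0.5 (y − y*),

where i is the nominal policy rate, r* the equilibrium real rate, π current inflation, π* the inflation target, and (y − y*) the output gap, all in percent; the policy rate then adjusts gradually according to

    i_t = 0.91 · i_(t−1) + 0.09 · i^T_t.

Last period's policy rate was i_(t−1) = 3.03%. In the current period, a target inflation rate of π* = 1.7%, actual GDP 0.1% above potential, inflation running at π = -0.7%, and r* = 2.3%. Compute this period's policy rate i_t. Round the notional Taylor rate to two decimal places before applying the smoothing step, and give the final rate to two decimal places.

2.80%

Output 0.1% above potential → (y − y*) = 0.1.
i^T_t = 2.3 + (-0.7) + 0.5 × (-0.7 − 1.7) + 0.5 × 0.1
   = 2.3 − 0.7 − 1.2 + 0.05 = 0.45
i_t = 0.91 × 3.03 + 0.09 × 0.45 = 2.7573 + 0.0405 = 2.80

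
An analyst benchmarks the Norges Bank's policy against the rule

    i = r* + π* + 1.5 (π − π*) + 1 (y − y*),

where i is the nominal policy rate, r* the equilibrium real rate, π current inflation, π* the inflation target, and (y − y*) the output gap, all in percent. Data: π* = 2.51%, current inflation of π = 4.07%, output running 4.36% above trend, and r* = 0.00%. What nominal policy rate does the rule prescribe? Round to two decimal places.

9.21%

Output 4.36% above potential → (y − y*) = 4.36.
i = 0.00 + 2.51 + 1.5 × (4.07 − 2.51) + 1 × 4.36
   = 0.00 + 2.51 + 2.34 + 4.36 = 9.21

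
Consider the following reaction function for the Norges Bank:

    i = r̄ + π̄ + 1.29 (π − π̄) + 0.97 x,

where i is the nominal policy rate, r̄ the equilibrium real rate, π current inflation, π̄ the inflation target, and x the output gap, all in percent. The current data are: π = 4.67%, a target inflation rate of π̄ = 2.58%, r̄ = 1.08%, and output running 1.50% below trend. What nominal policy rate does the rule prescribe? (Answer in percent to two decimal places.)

4.90%

Output 1.50% below potential → x = -1.50.
i = 1.08 + 2.58 + 1.29 × (4.67 − 2.58) + 0.97 × (-1.50)
   = 1.08 + 2.58 + 2.6961 − 1.455 = 4.90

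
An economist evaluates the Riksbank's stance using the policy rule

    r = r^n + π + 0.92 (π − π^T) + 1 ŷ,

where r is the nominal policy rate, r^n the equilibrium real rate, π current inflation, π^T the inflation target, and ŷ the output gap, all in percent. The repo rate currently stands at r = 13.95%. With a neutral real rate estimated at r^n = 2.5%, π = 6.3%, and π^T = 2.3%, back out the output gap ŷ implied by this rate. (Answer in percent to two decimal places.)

1.47%

1 ŷ = 13.95 − 2.5 − 6.3 − 0.92 × (6.3 − 2.3) = 1.47
ŷ = 1.47 / 1 = 1.47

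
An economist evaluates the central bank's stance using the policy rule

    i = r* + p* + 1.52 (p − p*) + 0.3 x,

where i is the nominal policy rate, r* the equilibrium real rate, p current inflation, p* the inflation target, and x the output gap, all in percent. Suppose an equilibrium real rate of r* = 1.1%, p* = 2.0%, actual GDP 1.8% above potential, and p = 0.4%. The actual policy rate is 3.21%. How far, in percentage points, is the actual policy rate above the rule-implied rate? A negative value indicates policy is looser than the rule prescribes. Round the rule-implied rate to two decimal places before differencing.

2.00 pp

Output 1.8% above potential → x = 1.8.
i = 1.1 + 2.0 + 1.52 × (0.4 − 2.0) + 0.3 × 1.8
   = 1.1 + 2 − 2.432 + 0.54 = 1.21
Deviation = 3.21 − 1.21 = 2.00 pp.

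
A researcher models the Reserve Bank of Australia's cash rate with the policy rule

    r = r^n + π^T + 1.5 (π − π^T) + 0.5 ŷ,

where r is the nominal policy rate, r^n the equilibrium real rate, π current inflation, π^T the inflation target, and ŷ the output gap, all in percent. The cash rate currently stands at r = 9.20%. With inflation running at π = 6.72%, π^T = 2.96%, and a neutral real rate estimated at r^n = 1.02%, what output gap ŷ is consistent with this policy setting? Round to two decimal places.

0.5 ŷ = 9.20 − 1.02 − 2.96 − 1.5 × (6.72 − 2.96) = -0.42
ŷ = -0.42 / 0.5 = -0.84

-0.84%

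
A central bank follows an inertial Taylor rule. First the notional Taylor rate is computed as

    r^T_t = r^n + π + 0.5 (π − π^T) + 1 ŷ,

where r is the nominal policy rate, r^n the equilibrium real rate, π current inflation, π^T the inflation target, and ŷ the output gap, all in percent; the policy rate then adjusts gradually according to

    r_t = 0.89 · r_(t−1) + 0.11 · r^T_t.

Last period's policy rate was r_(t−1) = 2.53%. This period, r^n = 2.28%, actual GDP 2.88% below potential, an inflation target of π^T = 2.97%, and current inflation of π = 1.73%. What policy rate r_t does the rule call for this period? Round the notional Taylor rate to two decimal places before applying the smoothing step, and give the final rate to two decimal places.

2.31%

Output 2.88% below potential → ŷ = -2.88.
r^T_t = 2.28 + 1.73 + 0.5 × (1.73 − 2.97) + 1 × (-2.88)
   = 2.28 + 1.73 − 0.62 − 2.88 = 0.51
r_t = 0.89 × 2.53 + 0.11 × 0.51 = 2.2517 + 0.0561 = 2.31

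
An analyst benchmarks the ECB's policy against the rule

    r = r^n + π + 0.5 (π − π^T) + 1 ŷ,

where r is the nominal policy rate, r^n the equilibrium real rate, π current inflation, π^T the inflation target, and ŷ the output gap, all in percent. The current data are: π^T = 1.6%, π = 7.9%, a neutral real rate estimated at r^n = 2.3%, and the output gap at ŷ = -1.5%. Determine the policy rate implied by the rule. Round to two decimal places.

r = 2.3 + 7.9 + 0.5 × (7.9 − 1.6) + 1 × (-1.5)
   = 2.3 + 7.9 + 3.15 − 1.5 = 11.85

11.85%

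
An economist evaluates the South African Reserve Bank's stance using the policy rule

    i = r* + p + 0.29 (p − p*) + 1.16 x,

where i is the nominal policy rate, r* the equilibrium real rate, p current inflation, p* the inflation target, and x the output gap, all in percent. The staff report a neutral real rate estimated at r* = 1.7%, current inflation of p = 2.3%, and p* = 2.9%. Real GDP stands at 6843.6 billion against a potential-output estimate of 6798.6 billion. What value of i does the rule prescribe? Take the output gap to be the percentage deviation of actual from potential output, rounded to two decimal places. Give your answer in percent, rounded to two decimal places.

Output gap = 100 × (6843.6 − 6798.6) / 6798.6 = 0.66%.
i = 1.70 + 2.30 + 0.29 × (2.30 − 2.90) + 1.16 × 0.66
   = 1.70 + 2.3 − 0.174 + 0.7656 = 4.59

4.59%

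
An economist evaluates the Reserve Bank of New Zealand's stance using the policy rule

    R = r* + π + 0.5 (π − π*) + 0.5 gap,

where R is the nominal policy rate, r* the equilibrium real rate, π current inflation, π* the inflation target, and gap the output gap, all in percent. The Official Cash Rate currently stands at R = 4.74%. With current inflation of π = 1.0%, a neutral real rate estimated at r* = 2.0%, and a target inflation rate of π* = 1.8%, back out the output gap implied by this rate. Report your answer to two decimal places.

0.5 gap = 4.74 − 2.0 − 1.0 − 0.5 × (1.0 − 1.8) = 2.14
gap = 2.14 / 0.5 = 4.28

4.28%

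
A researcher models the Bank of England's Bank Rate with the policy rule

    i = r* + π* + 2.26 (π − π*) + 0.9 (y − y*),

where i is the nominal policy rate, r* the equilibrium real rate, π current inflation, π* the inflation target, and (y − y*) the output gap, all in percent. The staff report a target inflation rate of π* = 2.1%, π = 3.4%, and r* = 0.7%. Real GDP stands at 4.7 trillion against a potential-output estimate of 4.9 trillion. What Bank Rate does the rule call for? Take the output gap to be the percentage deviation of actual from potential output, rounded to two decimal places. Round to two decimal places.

Output gap = 100 × (4.7 − 4.9) / 4.9 = -4.08%.
i = 0.70 + 2.10 + 2.26 × (3.40 − 2.10) + 0.9 × (-4.08)
   = 0.70 + 2.1 + 2.938 − 3.672 = 2.07

2.07%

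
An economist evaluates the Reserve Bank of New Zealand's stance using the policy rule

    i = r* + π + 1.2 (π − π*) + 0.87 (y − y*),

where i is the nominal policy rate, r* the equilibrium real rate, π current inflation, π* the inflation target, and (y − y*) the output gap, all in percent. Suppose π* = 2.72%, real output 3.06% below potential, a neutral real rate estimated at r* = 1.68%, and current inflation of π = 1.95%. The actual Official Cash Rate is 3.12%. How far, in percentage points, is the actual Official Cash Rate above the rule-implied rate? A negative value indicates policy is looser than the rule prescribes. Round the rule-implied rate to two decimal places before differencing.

Output 3.06% below potential → (y − y*) = -3.06.
i = 1.68 + 1.95 + 1.2 × (1.95 − 2.72) + 0.87 × (-3.06)
   = 1.68 + 1.95 − 0.924 − 2.6622 = 0.04
Deviation = 3.12 − 0.04 = 3.08 pp.

3.08 pp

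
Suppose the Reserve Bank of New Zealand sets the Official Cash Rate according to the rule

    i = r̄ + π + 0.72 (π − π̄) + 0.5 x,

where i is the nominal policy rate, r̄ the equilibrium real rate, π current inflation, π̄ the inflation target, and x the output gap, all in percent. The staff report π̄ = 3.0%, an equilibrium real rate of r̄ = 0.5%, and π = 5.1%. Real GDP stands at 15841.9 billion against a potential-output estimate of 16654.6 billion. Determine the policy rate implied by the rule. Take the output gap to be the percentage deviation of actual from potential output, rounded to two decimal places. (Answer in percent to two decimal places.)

Output gap = 100 × (15841.9 − 16654.6) / 16654.6 = -4.88%.
i = 0.50 + 5.10 + 0.72 × (5.10 − 3.00) + 0.5 × (-4.88)
   = 0.50 + 5.1 + 1.512 − 2.44 = 4.67

4.67%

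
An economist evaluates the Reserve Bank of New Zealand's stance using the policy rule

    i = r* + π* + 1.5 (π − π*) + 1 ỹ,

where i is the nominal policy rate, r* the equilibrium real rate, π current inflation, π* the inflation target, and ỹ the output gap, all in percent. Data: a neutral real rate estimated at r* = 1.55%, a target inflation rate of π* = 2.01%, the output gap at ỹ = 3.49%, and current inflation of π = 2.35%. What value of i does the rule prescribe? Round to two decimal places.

i = 1.55 + 2.01 + 1.5 × (2.35 − 2.01) + 1 × 3.49
   = 1.55 + 2.01 + 0.51 + 3.49 = 7.56

7.56%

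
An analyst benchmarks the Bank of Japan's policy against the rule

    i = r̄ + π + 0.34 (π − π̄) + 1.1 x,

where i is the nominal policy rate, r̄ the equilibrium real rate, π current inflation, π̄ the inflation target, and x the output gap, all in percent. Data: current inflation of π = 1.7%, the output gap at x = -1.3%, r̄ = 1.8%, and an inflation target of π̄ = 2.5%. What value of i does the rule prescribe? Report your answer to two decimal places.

1.80%

i = 1.8 + 1.7 + 0.34 × (1.7 − 2.5) + 1.1 × (-1.3)
   = 1.8 + 1.7 − 0.272 − 1.43 = 1.80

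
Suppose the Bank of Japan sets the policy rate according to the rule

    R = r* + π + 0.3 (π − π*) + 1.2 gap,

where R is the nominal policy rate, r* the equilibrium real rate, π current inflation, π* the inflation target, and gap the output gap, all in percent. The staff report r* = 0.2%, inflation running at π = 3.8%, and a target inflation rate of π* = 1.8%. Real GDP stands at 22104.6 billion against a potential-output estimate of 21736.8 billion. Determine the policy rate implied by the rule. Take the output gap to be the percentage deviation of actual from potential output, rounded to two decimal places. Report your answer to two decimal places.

6.63%

Output gap = 100 × (22104.6 − 21736.8) / 21736.8 = 1.69%.
R = 0.20 + 3.80 + 0.3 × (3.80 − 1.80) + 1.2 × 1.69
   = 0.20 + 3.8 + 0.6 + 2.028 = 6.63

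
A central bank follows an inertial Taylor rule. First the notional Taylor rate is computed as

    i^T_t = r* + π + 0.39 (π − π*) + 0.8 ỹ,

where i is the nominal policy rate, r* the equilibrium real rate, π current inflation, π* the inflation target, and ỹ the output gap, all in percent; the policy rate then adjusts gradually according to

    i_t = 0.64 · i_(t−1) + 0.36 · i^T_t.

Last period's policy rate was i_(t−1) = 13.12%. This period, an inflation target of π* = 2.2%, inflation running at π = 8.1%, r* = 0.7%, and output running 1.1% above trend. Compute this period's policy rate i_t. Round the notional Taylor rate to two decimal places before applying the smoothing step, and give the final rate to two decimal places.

12.71%

Output 1.1% above potential → ỹ = 1.1.
i^T_t = 0.7 + 8.1 + 0.39 × (8.1 − 2.2) + 0.8 × 1.1
   = 0.7 + 8.1 + 2.301 + 0.88 = 11.98
i_t = 0.64 × 13.12 + 0.36 × 11.98 = 8.3968 + 4.3128 = 12.71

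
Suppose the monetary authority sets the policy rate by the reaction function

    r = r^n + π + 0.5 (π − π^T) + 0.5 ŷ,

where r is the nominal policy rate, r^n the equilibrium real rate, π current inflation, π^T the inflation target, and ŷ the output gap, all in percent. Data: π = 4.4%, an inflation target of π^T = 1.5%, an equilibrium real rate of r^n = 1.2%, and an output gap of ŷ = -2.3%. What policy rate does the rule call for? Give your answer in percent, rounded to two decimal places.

5.90%

r = 1.2 + 4.4 + 0.5 × (4.4 − 1.5) + 0.5 × (-2.3)
   = 1.2 + 4.4 + 1.45 − 1.15 = 5.90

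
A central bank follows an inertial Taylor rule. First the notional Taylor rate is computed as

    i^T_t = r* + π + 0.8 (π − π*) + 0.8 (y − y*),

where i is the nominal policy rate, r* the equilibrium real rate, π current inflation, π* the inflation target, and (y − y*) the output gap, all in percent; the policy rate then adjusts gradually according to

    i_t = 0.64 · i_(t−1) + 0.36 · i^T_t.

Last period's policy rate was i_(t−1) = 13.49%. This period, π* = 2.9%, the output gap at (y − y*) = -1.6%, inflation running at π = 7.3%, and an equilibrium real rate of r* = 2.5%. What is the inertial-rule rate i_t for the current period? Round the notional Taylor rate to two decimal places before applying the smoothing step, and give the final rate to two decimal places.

i^T_t = 2.5 + 7.3 + 0.8 × (7.3 − 2.9) + 0.8 × (-1.6)
   = 2.5 + 7.3 + 3.52 − 1.28 = 12.04
i_t = 0.64 × 13.49 + 0.36 × 12.04 = 8.6336 + 4.3344 = 12.97

12.97%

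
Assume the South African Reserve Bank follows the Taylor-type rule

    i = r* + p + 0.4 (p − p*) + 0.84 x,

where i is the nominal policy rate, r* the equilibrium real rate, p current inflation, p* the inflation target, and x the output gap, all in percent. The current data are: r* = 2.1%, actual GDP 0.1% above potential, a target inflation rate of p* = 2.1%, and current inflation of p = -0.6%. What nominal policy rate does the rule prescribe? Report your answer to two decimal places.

Output 0.1% above potential → x = 0.1.
i = 2.1 + (-0.6) + 0.4 × (-0.6 − 2.1) + 0.84 × 0.1
   = 2.1 − 0.6 − 1.08 + 0.084 = 0.50

0.50%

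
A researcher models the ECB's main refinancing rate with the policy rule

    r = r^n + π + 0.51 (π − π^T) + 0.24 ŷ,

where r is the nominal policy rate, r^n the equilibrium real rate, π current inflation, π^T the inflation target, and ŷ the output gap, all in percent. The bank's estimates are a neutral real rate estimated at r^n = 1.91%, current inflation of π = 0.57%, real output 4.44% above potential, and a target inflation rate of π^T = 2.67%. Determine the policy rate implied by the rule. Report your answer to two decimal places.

Output 4.44% above potential → ŷ = 4.44.
r = 1.91 + 0.57 + 0.51 × (0.57 − 2.67) + 0.24 × 4.44
   = 1.91 + 0.57 − 1.071 + 1.0656 = 2.47

2.47%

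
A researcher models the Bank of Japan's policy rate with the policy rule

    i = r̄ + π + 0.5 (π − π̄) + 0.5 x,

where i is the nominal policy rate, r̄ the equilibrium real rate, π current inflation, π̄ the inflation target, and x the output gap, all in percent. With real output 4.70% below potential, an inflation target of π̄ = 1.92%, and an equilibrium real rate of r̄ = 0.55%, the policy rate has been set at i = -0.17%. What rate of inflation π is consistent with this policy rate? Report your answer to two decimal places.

Output 4.70% below potential → x = -4.70.
Collecting π: i = r̄ + (1 + 0.5) π − 0.5 π̄ + 0.5 x
1.5 π = -0.17 − 0.55 + 0.5 × 1.92 − 0.5 × (-4.70) = 2.59
π = 2.59 / 1.5 = 1.73

1.73%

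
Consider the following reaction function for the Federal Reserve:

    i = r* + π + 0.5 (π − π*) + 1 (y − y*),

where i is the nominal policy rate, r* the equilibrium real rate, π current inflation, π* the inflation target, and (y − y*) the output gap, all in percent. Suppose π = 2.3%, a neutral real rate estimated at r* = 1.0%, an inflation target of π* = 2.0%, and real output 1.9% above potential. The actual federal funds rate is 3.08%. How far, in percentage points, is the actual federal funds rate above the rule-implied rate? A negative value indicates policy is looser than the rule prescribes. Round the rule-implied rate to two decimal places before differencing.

-2.27 pp

Output 1.9% above potential → (y − y*) = 1.9.
i = 1.0 + 2.3 + 0.5 × (2.3 − 2.0) + 1 × 1.9
   = 1.0 + 2.3 + 0.15 + 1.9 = 5.35
Deviation = 3.08 − 5.35 = -2.27 pp.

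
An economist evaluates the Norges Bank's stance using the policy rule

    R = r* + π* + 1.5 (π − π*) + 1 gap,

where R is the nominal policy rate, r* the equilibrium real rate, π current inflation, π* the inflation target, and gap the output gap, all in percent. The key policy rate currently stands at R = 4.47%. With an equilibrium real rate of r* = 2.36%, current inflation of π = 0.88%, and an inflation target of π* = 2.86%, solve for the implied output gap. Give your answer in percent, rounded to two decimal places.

1 gap = 4.47 − 2.36 − 2.86 − 1.5 × (0.88 − 2.86) = 2.22
gap = 2.22 / 1 = 2.22

2.22%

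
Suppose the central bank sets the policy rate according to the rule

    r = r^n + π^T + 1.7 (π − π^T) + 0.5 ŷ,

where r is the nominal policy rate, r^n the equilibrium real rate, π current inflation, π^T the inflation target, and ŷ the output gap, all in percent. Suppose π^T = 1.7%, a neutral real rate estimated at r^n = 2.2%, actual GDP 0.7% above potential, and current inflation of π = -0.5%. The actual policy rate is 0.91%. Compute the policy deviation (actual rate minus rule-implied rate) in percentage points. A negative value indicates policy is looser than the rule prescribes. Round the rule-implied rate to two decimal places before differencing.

0.40 pp

Output 0.7% above potential → ŷ = 0.7.
r = 2.2 + 1.7 + 1.7 × (-0.5 − 1.7) + 0.5 × 0.7
   = 2.2 + 1.7 − 3.74 + 0.35 = 0.51
Deviation = 0.91 − 0.51 = 0.40 pp.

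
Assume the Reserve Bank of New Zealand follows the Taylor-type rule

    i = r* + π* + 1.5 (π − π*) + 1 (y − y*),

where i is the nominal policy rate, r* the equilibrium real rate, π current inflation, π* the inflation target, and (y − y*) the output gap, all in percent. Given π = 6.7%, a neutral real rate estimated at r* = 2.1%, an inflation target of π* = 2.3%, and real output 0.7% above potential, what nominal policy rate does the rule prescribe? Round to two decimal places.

11.70%

Output 0.7% above potential → (y − y*) = 0.7.
i = 2.1 + 2.3 + 1.5 × (6.7 − 2.3) + 1 × 0.7
   = 2.1 + 2.3 + 6.6 + 0.7 = 11.70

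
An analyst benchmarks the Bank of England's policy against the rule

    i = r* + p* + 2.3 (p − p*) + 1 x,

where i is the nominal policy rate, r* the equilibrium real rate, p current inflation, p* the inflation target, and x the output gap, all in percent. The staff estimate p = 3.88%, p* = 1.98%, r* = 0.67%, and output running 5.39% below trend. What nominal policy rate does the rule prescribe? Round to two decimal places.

Output 5.39% below potential → x = -5.39.
i = 0.67 + 1.98 + 2.3 × (3.88 − 1.98) + 1 × (-5.39)
   = 0.67 + 1.98 + 4.37 − 5.39 = 1.63

1.63%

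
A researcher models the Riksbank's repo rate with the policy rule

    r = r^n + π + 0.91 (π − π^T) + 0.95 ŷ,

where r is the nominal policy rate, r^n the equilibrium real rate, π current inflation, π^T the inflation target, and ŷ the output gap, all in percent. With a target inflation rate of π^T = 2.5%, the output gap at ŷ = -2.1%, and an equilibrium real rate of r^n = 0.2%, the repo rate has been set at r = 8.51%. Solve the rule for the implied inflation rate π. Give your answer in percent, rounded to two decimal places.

6.59%

Collecting π: r = r^n + (1 + 0.91) π − 0.91 π^T + 0.95 ŷ
1.91 π = 8.51 − 0.2 + 0.91 × 2.5 − 0.95 × (-2.1) = 12.58
π = 12.58 / 1.91 = 6.59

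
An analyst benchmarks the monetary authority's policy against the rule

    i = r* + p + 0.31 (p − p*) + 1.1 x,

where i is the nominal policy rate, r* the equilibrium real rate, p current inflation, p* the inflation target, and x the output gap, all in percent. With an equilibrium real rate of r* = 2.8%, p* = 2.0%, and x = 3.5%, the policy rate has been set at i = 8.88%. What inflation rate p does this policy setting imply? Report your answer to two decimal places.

Collecting p: i = r* + (1 + 0.31) p − 0.31 p* + 1.1 x
1.31 p = 8.88 − 2.8 + 0.31 × 2.0 − 1.1 × 3.5 = 2.85
p = 2.85 / 1.31 = 2.18

2.18%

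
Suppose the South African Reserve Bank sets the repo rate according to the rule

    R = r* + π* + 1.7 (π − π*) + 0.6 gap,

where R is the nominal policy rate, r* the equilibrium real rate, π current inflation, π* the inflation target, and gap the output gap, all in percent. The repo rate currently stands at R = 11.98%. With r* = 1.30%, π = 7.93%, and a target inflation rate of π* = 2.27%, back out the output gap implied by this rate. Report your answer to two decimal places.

0.6 gap = 11.98 − 1.30 − 2.27 − 1.7 × (7.93 − 2.27) = -1.212
gap = -1.212 / 0.6 = -2.02

-2.02%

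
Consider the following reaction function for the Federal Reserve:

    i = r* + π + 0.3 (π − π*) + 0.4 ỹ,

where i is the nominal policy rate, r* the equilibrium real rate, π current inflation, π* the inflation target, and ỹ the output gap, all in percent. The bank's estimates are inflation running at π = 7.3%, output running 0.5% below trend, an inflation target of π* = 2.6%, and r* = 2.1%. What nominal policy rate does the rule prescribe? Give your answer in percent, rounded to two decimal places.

10.61%

Output 0.5% below potential → ỹ = -0.5.
i = 2.1 + 7.3 + 0.3 × (7.3 − 2.6) + 0.4 × (-0.5)
   = 2.1 + 7.3 + 1.41 − 0.2 = 10.61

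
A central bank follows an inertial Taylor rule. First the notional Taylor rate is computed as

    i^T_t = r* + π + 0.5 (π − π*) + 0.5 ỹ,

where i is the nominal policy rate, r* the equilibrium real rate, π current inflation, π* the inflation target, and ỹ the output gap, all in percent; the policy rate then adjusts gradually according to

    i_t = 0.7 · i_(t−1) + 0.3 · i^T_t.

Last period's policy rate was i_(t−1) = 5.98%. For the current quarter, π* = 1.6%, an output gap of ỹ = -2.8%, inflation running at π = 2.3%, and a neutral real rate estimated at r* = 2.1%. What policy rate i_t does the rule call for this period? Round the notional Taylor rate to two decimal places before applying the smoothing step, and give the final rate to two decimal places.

i^T_t = 2.1 + 2.3 + 0.5 × (2.3 − 1.6) + 0.5 × (-2.8)
   = 2.1 + 2.3 + 0.35 − 1.4 = 3.35
i_t = 0.7 × 5.98 + 0.3 × 3.35 = 4.186 + 1.005 = 5.19

5.19%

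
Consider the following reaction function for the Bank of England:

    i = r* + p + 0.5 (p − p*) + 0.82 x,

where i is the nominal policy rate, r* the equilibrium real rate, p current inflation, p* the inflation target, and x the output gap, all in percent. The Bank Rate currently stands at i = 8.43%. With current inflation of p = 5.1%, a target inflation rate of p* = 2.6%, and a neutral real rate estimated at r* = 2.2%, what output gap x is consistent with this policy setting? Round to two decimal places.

-0.15%

0.82 x = 8.43 − 2.2 − 5.1 − 0.5 × (5.1 − 2.6) = -0.12
x = -0.12 / 0.82 = -0.15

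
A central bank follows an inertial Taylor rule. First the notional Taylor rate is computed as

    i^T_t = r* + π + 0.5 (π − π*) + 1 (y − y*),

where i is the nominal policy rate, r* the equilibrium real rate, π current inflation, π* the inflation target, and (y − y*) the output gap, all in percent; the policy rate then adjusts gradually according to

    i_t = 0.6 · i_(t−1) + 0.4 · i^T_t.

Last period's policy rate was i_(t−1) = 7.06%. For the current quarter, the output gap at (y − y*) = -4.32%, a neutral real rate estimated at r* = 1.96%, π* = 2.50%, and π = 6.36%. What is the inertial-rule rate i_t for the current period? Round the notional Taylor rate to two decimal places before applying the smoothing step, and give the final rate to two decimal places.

6.61%

i^T_t = 1.96 + 6.36 + 0.5 × (6.36 − 2.50) + 1 × (-4.32)
   = 1.96 + 6.36 + 1.93 − 4.32 = 5.93
i_t = 0.6 × 7.06 + 0.4 × 5.93 = 4.236 + 2.372 = 6.61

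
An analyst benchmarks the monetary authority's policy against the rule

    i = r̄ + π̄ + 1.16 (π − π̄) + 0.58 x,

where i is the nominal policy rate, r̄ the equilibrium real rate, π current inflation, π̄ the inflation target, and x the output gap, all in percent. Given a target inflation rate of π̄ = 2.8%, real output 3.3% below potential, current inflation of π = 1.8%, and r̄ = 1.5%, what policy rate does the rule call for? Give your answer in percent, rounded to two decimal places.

1.23%

Output 3.3% below potential → x = -3.3.
i = 1.5 + 2.8 + 1.16 × (1.8 − 2.8) + 0.58 × (-3.3)
   = 1.5 + 2.8 − 1.16 − 1.914 = 1.23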